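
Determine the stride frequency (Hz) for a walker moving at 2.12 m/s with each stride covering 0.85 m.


f = v / stride_length
f = 2.12 / 0.85
f = 2.4941


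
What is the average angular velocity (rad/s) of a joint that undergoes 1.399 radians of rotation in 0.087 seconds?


omega = delta_theta / delta_t
omega = 1.399 / 0.087
omega = 16.0805


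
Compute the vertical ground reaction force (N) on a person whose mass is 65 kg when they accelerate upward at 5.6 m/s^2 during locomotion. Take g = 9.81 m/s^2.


GRF = m * (g + a)
GRF = 65 * (9.81 + 5.6)
GRF = 65 * 15.4100
GRF = 1001.6500


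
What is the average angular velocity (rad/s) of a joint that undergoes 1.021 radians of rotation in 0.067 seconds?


omega = delta_theta / delta_t
omega = 1.021 / 0.067
omega = 15.2388


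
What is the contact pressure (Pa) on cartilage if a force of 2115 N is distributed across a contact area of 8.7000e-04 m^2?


P = F / A
P = 2115 / 8.7000e-04
P = 2.4310e+06


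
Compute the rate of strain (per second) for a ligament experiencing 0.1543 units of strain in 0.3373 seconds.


strain_rate = delta_strain / delta_t
strain_rate = 0.1543 / 0.3373
strain_rate = 0.4575


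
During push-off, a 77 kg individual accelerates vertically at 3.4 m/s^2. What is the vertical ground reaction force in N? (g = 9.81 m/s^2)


GRF = m * (g + a)
GRF = 77 * (9.81 + 3.4)
GRF = 77 * 13.2100
GRF = 1017.1700


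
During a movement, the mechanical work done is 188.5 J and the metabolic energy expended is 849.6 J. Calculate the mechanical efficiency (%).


eta = (W_mech / E_meta) * 100
eta = (188.5 / 849.6) * 100
ratio = 0.2219
eta = 22.1869


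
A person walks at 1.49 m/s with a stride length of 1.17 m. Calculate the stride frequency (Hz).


f = v / stride_length
f = 1.49 / 1.17
f = 1.2735


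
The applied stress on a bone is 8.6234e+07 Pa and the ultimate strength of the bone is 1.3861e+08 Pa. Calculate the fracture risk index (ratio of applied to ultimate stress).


FRI = applied / ultimate
FRI = 8.6234e+07 / 1.3861e+08
FRI = 0.6221


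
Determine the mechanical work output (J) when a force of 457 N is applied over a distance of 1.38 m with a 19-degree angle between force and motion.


W = F * d * cos(theta)
theta = 19 deg = 0.3316 rad
cos(theta) = 0.9455
W = 457 * 1.38 * 0.9455
W = 596.3007


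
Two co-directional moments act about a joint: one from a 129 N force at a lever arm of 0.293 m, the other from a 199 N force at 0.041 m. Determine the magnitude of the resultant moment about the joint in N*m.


M = F1 * d1 + F2 * d2
M = 129 * 0.293 + 199 * 0.041
M = 37.7970 + 8.1590
M = 45.9560


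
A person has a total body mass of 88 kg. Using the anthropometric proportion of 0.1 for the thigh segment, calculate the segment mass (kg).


m_segment = body_mass * fraction
m_segment = 88 * 0.1
m_segment = 8.8000


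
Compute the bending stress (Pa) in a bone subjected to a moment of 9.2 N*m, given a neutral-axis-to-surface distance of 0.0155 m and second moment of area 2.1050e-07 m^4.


sigma = M * c / I
sigma = 9.2 * 0.0155 / 2.1050e-07
M * c = 0.1426
sigma = 677434.6793


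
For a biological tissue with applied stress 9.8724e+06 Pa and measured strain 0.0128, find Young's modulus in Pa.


E = stress / strain
E = 9.8724e+06 / 0.0128
E = 7.7128e+08


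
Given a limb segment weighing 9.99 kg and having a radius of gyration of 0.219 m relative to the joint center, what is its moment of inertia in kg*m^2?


I = m * k^2
I = 9.99 * 0.219^2
k^2 = 0.0480
I = 0.4791


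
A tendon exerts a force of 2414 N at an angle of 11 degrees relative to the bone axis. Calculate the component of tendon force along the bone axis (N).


F_eff = F_tendon * cos(theta)
theta = 11 deg = 0.1920 rad
cos(theta) = 0.9816
F_eff = 2414 * 0.9816
F_eff = 2369.6480


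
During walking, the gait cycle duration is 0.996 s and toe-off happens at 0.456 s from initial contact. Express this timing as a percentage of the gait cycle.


pct = (event_time / cycle_time) * 100
pct = (0.456 / 0.996) * 100
ratio = 0.4578
pct = 45.7831


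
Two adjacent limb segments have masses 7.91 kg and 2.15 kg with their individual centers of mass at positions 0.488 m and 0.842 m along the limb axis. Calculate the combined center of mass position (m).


COM = (m1*x1 + m2*x2) / (m1 + m2)
COM = (7.91*0.488 + 2.15*0.842) / (7.91 + 2.15)
Numerator = 5.6704
Denominator = 10.0600
COM = 0.5637


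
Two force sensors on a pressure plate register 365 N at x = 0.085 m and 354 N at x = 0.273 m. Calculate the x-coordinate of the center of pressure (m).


COP_x = (F1*x1 + F2*x2) / (F1 + F2)
COP_x = (365*0.085 + 354*0.273) / (365 + 354)
Numerator = 127.6670
Denominator = 719
COP_x = 0.1776


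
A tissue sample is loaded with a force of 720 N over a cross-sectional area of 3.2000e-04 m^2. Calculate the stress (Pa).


stress = F / A
stress = 720 / 3.2000e-04
stress = 2.2500e+06


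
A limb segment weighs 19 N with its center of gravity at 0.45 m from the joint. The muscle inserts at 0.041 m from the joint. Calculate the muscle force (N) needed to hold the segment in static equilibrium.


F_muscle = W * d_load / d_muscle
F_muscle = 19 * 0.45 / 0.041
Numerator = 8.5500
F_muscle = 208.5366


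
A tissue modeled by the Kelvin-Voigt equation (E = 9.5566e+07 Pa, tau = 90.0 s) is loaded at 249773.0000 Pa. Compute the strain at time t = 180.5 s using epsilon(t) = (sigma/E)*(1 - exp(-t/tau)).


epsilon(t) = (sigma/E) * (1 - exp(-t/tau))
sigma/E = 249773.0000 / 9.5566e+07 = 0.0026
exp(-t/tau) = exp(-180.5 / 90.0) = 0.1346
epsilon = 0.0026 * (1 - 0.1346)
epsilon = 0.0023


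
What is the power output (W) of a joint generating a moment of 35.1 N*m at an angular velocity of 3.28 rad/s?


P = M * omega
P = 35.1 * 3.28
P = 115.1280


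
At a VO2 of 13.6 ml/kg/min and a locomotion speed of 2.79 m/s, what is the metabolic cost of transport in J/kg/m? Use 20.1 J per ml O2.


Power per kg = VO2 * 20.1 / 60
Power per kg = 13.6 * 20.1 / 60 = 4.5560 W/kg
Cost = power_per_kg / speed
Cost = 4.5560 / 2.79
Cost = 1.6330


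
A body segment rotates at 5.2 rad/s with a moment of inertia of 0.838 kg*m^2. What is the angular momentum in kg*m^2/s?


L = I * omega
L = 0.838 * 5.2
L = 4.3576


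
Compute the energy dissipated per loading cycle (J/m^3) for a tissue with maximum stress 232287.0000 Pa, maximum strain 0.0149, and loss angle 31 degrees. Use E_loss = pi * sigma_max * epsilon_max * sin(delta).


E_loss = pi * sigma_max * epsilon_max * sin(delta)
delta = 31 deg = 0.5411 rad
sin(delta) = 0.5150
E_loss = pi * 232287.0000 * 0.0149 * 0.5150
E_loss = 5600.1593


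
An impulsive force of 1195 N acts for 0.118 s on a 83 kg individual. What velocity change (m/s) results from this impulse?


J = F * dt = 1195 * 0.118 = 141.0100 N*s
delta_v = J / m
delta_v = 141.0100 / 83
delta_v = 1.6989


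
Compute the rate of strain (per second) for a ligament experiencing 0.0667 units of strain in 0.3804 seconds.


strain_rate = delta_strain / delta_t
strain_rate = 0.0667 / 0.3804
strain_rate = 0.1753


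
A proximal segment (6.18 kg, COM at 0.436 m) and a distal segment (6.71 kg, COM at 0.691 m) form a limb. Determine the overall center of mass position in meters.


COM = (m1*x1 + m2*x2) / (m1 + m2)
COM = (6.18*0.436 + 6.71*0.691) / (6.18 + 6.71)
Numerator = 7.3311
Denominator = 12.8900
COM = 0.5687


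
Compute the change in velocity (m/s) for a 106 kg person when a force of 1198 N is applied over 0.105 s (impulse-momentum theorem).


J = F * dt = 1198 * 0.105 = 125.7900 N*s
delta_v = J / m
delta_v = 125.7900 / 106
delta_v = 1.1867


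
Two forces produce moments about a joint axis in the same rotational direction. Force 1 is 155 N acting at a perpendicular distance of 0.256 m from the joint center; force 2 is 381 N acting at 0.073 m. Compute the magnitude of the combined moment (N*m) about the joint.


M = F1 * d1 + F2 * d2
M = 155 * 0.256 + 381 * 0.073
M = 39.6800 + 27.8130
M = 67.4930


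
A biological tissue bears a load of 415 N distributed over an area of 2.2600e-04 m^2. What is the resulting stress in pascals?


stress = F / A
stress = 415 / 2.2600e-04
stress = 1.8363e+06


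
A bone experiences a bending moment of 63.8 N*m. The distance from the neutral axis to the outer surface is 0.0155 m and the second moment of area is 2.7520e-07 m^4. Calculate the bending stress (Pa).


sigma = M * c / I
sigma = 63.8 * 0.0155 / 2.7520e-07
M * c = 0.9889
sigma = 3.5934e+06


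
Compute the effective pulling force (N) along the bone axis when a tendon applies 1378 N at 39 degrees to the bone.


F_eff = F_tendon * cos(theta)
theta = 39 deg = 0.6807 rad
cos(theta) = 0.7771
F_eff = 1378 * 0.7771
F_eff = 1070.9071


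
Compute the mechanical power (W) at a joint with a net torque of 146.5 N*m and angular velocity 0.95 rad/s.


P = M * omega
P = 146.5 * 0.95
P = 139.1750


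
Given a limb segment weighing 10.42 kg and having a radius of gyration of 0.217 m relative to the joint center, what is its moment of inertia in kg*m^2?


I = m * k^2
I = 10.42 * 0.217^2
k^2 = 0.0471
I = 0.4907


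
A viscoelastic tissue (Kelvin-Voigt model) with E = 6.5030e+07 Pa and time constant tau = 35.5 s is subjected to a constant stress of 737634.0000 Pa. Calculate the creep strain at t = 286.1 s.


epsilon(t) = (sigma/E) * (1 - exp(-t/tau))
sigma/E = 737634.0000 / 6.5030e+07 = 0.0113
exp(-t/tau) = exp(-286.1 / 35.5) = 3.1619e-04
epsilon = 0.0113 * (1 - 3.1619e-04)
epsilon = 0.0113


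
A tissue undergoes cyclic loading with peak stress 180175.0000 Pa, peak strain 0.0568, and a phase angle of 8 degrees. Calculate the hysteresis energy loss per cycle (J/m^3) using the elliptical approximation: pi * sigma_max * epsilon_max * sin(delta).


E_loss = pi * sigma_max * epsilon_max * sin(delta)
delta = 8 deg = 0.1396 rad
sin(delta) = 0.1392
E_loss = pi * 180175.0000 * 0.0568 * 0.1392
E_loss = 4474.5364


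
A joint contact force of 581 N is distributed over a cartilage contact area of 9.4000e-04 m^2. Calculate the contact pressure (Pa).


P = F / A
P = 581 / 9.4000e-04
P = 618085.1064


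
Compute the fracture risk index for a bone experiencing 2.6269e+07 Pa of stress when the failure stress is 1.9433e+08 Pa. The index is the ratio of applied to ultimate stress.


FRI = applied / ultimate
FRI = 2.6269e+07 / 1.9433e+08
FRI = 0.1352


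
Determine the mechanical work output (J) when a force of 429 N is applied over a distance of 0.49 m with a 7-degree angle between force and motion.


W = F * d * cos(theta)
theta = 7 deg = 0.1222 rad
cos(theta) = 0.9925
W = 429 * 0.49 * 0.9925
W = 208.6431


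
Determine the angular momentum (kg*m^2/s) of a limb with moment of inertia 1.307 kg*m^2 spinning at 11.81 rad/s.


L = I * omega
L = 1.307 * 11.81
L = 15.4357


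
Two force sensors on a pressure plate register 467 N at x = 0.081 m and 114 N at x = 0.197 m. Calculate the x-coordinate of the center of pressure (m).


COP_x = (F1*x1 + F2*x2) / (F1 + F2)
COP_x = (467*0.081 + 114*0.197) / (467 + 114)
Numerator = 60.2850
Denominator = 581
COP_x = 0.1038


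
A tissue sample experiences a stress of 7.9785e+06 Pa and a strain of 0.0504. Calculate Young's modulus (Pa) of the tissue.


E = stress / strain
E = 7.9785e+06 / 0.0504
E = 1.5830e+08


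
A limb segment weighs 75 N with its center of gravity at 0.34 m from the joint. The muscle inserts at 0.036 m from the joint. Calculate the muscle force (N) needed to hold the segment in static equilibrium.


F_muscle = W * d_load / d_muscle
F_muscle = 75 * 0.34 / 0.036
Numerator = 25.5000
F_muscle = 708.3333


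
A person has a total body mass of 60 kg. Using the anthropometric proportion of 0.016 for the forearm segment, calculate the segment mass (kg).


m_segment = body_mass * fraction
m_segment = 60 * 0.016
m_segment = 0.9600


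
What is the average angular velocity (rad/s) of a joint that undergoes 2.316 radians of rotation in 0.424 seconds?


omega = delta_theta / delta_t
omega = 2.316 / 0.424
omega = 5.4623


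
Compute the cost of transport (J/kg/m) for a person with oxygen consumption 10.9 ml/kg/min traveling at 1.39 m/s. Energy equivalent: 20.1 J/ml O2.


Power per kg = VO2 * 20.1 / 60
Power per kg = 10.9 * 20.1 / 60 = 3.6515 W/kg
Cost = power_per_kg / speed
Cost = 3.6515 / 1.39
Cost = 2.6270


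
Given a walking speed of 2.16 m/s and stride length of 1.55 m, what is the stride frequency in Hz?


f = v / stride_length
f = 2.16 / 1.55
f = 1.3935


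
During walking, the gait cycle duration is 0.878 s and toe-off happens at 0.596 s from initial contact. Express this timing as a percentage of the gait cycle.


pct = (event_time / cycle_time) * 100
pct = (0.596 / 0.878) * 100
ratio = 0.6788
pct = 67.8815


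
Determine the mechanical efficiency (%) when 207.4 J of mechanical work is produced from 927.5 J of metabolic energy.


eta = (W_mech / E_meta) * 100
eta = (207.4 / 927.5) * 100
ratio = 0.2236
eta = 22.3612


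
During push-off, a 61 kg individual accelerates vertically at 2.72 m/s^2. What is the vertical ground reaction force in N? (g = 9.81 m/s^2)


GRF = m * (g + a)
GRF = 61 * (9.81 + 2.72)
GRF = 61 * 12.5300
GRF = 764.3300


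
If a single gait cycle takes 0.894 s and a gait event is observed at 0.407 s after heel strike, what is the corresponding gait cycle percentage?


pct = (event_time / cycle_time) * 100
pct = (0.407 / 0.894) * 100
ratio = 0.4553
pct = 45.5257


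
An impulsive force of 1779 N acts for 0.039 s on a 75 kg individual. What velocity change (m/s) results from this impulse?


J = F * dt = 1779 * 0.039 = 69.3810 N*s
delta_v = J / m
delta_v = 69.3810 / 75
delta_v = 0.9251


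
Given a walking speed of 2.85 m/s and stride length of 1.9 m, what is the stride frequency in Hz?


f = v / stride_length
f = 2.85 / 1.9
f = 1.5000


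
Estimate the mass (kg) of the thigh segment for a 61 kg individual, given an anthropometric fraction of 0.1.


m_segment = body_mass * fraction
m_segment = 61 * 0.1
m_segment = 6.1000


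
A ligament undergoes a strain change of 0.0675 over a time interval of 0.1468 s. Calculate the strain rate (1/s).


strain_rate = delta_strain / delta_t
strain_rate = 0.0675 / 0.1468
strain_rate = 0.4598


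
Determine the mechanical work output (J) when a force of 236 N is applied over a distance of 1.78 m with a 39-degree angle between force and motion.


W = F * d * cos(theta)
theta = 39 deg = 0.6807 rad
cos(theta) = 0.7771
W = 236 * 1.78 * 0.7771
W = 326.4635


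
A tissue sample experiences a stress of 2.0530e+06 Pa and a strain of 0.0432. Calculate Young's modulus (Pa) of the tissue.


E = stress / strain
E = 2.0530e+06 / 0.0432
E = 4.7523e+07


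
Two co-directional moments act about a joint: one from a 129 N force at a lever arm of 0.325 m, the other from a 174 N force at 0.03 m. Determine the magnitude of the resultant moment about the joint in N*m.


M = F1 * d1 + F2 * d2
M = 129 * 0.325 + 174 * 0.03
M = 41.9250 + 5.2200
M = 47.1450


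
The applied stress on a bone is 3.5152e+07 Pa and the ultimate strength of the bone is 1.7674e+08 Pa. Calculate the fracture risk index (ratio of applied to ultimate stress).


FRI = applied / ultimate
FRI = 3.5152e+07 / 1.7674e+08
FRI = 0.1989


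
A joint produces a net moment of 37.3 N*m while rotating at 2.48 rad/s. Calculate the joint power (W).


P = M * omega
P = 37.3 * 2.48
P = 92.5040


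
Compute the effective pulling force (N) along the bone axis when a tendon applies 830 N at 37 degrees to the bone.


F_eff = F_tendon * cos(theta)
theta = 37 deg = 0.6458 rad
cos(theta) = 0.7986
F_eff = 830 * 0.7986
F_eff = 662.8675


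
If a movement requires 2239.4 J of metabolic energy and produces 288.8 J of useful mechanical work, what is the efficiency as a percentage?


eta = (W_mech / E_meta) * 100
eta = (288.8 / 2239.4) * 100
ratio = 0.1290
eta = 12.8963


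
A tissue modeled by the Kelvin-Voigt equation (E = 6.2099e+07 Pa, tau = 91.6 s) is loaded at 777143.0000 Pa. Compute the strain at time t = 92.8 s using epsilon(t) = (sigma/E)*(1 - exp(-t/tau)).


epsilon(t) = (sigma/E) * (1 - exp(-t/tau))
sigma/E = 777143.0000 / 6.2099e+07 = 0.0125
exp(-t/tau) = exp(-92.8 / 91.6) = 0.3631
epsilon = 0.0125 * (1 - 0.3631)
epsilon = 0.0080


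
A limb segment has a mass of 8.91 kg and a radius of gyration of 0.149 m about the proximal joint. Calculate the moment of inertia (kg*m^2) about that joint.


I = m * k^2
I = 8.91 * 0.149^2
k^2 = 0.0222
I = 0.1978


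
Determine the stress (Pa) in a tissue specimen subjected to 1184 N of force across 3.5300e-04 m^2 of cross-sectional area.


stress = F / A
stress = 1184 / 3.5300e-04
stress = 3.3541e+06


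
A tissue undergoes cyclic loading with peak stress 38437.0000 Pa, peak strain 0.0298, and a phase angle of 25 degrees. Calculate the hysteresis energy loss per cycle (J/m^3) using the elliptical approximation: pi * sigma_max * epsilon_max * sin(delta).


E_loss = pi * sigma_max * epsilon_max * sin(delta)
delta = 25 deg = 0.4363 rad
sin(delta) = 0.4226
E_loss = pi * 38437.0000 * 0.0298 * 0.4226
E_loss = 1520.7712


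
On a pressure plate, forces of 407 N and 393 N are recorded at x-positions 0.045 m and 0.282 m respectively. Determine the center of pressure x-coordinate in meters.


COP_x = (F1*x1 + F2*x2) / (F1 + F2)
COP_x = (407*0.045 + 393*0.282) / (407 + 393)
Numerator = 129.1410
Denominator = 800
COP_x = 0.1614


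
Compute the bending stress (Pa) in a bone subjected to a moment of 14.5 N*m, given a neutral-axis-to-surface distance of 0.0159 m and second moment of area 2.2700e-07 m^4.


sigma = M * c / I
sigma = 14.5 * 0.0159 / 2.2700e-07
M * c = 0.2306
sigma = 1.0156e+06


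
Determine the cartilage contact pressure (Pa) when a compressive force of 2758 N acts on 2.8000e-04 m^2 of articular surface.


P = F / A
P = 2758 / 2.8000e-04
P = 9.8500e+06


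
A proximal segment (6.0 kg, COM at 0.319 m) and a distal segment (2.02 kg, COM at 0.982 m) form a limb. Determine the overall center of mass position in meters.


COM = (m1*x1 + m2*x2) / (m1 + m2)
COM = (6.0*0.319 + 2.02*0.982) / (6.0 + 2.02)
Numerator = 3.8976
Denominator = 8.0200
COM = 0.4860


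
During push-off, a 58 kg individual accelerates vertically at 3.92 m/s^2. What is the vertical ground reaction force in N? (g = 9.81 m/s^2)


GRF = m * (g + a)
GRF = 58 * (9.81 + 3.92)
GRF = 58 * 13.7300
GRF = 796.3400


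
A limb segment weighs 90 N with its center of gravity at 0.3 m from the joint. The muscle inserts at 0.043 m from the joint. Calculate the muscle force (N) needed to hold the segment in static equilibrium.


F_muscle = W * d_load / d_muscle
F_muscle = 90 * 0.3 / 0.043
Numerator = 27.0000
F_muscle = 627.9070


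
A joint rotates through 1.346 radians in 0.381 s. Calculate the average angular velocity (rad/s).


omega = delta_theta / delta_t
omega = 1.346 / 0.381
omega = 3.5328


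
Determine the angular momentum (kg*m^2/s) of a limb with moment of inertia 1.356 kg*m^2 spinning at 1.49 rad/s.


L = I * omega
L = 1.356 * 1.49
L = 2.0204


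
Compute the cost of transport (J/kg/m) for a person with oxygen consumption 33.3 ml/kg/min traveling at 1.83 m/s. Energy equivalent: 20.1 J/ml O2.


Power per kg = VO2 * 20.1 / 60
Power per kg = 33.3 * 20.1 / 60 = 11.1555 W/kg
Cost = power_per_kg / speed
Cost = 11.1555 / 1.83
Cost = 6.0959


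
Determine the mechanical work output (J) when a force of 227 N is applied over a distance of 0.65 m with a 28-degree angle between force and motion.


W = F * d * cos(theta)
theta = 28 deg = 0.4887 rad
cos(theta) = 0.8829
W = 227 * 0.65 * 0.8829
W = 130.2789


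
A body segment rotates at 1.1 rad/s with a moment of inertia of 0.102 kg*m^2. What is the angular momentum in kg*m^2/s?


L = I * omega
L = 0.102 * 1.1
L = 0.1122


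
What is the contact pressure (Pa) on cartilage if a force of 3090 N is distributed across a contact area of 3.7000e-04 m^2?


P = F / A
P = 3090 / 3.7000e-04
P = 8.3514e+06


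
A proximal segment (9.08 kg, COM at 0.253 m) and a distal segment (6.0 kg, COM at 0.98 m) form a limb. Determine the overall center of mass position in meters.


COM = (m1*x1 + m2*x2) / (m1 + m2)
COM = (9.08*0.253 + 6.0*0.98) / (9.08 + 6.0)
Numerator = 8.1772
Denominator = 15.0800
COM = 0.5423


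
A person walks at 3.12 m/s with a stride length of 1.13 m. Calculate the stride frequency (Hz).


f = v / stride_length
f = 3.12 / 1.13
f = 2.7611


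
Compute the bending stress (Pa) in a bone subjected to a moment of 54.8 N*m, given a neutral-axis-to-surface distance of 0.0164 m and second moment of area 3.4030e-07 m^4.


sigma = M * c / I
sigma = 54.8 * 0.0164 / 3.4030e-07
M * c = 0.8987
sigma = 2.6410e+06


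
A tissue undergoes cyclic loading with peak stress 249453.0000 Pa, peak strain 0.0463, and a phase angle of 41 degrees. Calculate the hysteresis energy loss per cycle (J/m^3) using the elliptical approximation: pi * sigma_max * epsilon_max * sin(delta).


E_loss = pi * sigma_max * epsilon_max * sin(delta)
delta = 41 deg = 0.7156 rad
sin(delta) = 0.6561
E_loss = pi * 249453.0000 * 0.0463 * 0.6561
E_loss = 23804.6890


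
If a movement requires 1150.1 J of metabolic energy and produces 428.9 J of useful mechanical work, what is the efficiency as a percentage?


eta = (W_mech / E_meta) * 100
eta = (428.9 / 1150.1) * 100
ratio = 0.3729
eta = 37.2924


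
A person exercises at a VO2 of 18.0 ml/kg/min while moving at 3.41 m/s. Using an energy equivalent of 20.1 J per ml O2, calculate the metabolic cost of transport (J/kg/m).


Power per kg = VO2 * 20.1 / 60
Power per kg = 18.0 * 20.1 / 60 = 6.0300 W/kg
Cost = power_per_kg / speed
Cost = 6.0300 / 3.41
Cost = 1.7683


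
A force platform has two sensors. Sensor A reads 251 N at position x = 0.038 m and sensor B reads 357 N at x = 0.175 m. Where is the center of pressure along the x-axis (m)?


COP_x = (F1*x1 + F2*x2) / (F1 + F2)
COP_x = (251*0.038 + 357*0.175) / (251 + 357)
Numerator = 72.0130
Denominator = 608
COP_x = 0.1184


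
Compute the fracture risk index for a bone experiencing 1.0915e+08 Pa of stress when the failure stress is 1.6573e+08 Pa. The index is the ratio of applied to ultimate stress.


FRI = applied / ultimate
FRI = 1.0915e+08 / 1.6573e+08
FRI = 0.6586


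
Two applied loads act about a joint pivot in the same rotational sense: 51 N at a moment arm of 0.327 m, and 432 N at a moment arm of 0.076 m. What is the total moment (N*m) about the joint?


M = F1 * d1 + F2 * d2
M = 51 * 0.327 + 432 * 0.076
M = 16.6770 + 32.8320
M = 49.5090


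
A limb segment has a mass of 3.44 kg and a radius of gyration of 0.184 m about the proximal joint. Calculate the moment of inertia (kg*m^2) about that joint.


I = m * k^2
I = 3.44 * 0.184^2
k^2 = 0.0339
I = 0.1165


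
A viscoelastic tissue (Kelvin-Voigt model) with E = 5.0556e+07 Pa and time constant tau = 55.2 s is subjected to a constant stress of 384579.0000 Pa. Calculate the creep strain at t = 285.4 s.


epsilon(t) = (sigma/E) * (1 - exp(-t/tau))
sigma/E = 384579.0000 / 5.0556e+07 = 0.0076
exp(-t/tau) = exp(-285.4 / 55.2) = 0.0057
epsilon = 0.0076 * (1 - 0.0057)
epsilon = 0.0076


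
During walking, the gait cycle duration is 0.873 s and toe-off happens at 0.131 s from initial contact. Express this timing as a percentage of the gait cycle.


pct = (event_time / cycle_time) * 100
pct = (0.131 / 0.873) * 100
ratio = 0.1501
pct = 15.0057


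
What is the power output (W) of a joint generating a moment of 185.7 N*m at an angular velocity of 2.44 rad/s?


P = M * omega
P = 185.7 * 2.44
P = 453.1080


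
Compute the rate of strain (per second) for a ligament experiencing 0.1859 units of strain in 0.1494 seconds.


strain_rate = delta_strain / delta_t
strain_rate = 0.1859 / 0.1494
strain_rate = 1.2443


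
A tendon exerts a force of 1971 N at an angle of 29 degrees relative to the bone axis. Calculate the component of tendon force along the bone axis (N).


F_eff = F_tendon * cos(theta)
theta = 29 deg = 0.5061 rad
cos(theta) = 0.8746
F_eff = 1971 * 0.8746
F_eff = 1723.8754


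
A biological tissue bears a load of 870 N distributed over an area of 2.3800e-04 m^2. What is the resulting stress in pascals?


stress = F / A
stress = 870 / 2.3800e-04
stress = 3.6555e+06


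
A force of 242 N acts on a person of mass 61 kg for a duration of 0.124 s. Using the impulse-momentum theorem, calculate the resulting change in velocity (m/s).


J = F * dt = 242 * 0.124 = 30.0080 N*s
delta_v = J / m
delta_v = 30.0080 / 61
delta_v = 0.4919


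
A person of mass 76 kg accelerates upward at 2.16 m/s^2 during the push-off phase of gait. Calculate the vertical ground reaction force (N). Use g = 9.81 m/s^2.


GRF = m * (g + a)
GRF = 76 * (9.81 + 2.16)
GRF = 76 * 11.9700
GRF = 909.7200


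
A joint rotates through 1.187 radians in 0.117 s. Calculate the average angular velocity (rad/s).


omega = delta_theta / delta_t
omega = 1.187 / 0.117
omega = 10.1453


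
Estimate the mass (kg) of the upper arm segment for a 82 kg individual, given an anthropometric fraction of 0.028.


m_segment = body_mass * fraction
m_segment = 82 * 0.028
m_segment = 2.2960


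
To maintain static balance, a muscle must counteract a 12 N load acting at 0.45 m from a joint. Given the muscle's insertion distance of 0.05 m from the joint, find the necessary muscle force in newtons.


F_muscle = W * d_load / d_muscle
F_muscle = 12 * 0.45 / 0.05
Numerator = 5.4000
F_muscle = 108.0000


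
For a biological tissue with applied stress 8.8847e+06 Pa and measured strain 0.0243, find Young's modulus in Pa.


E = stress / strain
E = 8.8847e+06 / 0.0243
E = 3.6563e+08


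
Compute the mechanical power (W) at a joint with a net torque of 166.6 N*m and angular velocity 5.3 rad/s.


P = M * omega
P = 166.6 * 5.3
P = 882.9800


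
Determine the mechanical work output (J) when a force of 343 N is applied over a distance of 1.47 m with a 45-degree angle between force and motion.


W = F * d * cos(theta)
theta = 45 deg = 0.7854 rad
cos(theta) = 0.7071
W = 343 * 1.47 * 0.7071
W = 356.5303


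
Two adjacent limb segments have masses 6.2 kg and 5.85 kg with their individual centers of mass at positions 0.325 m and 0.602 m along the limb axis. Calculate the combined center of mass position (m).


COM = (m1*x1 + m2*x2) / (m1 + m2)
COM = (6.2*0.325 + 5.85*0.602) / (6.2 + 5.85)
Numerator = 5.5367
Denominator = 12.0500
COM = 0.4595


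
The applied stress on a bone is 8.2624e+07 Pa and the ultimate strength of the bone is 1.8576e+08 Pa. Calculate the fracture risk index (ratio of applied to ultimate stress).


FRI = applied / ultimate
FRI = 8.2624e+07 / 1.8576e+08
FRI = 0.4448


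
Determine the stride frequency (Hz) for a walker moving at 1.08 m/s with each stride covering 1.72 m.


f = v / stride_length
f = 1.08 / 1.72
f = 0.6279


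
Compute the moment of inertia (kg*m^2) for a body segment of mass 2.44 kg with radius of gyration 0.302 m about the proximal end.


I = m * k^2
I = 2.44 * 0.302^2
k^2 = 0.0912
I = 0.2225


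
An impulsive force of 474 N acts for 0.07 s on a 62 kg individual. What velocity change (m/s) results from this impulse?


J = F * dt = 474 * 0.07 = 33.1800 N*s
delta_v = J / m
delta_v = 33.1800 / 62
delta_v = 0.5352


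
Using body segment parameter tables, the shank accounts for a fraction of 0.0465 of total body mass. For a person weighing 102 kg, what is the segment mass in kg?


m_segment = body_mass * fraction
m_segment = 102 * 0.0465
m_segment = 4.7430


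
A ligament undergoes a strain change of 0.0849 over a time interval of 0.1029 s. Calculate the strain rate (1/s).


strain_rate = delta_strain / delta_t
strain_rate = 0.0849 / 0.1029
strain_rate = 0.8251


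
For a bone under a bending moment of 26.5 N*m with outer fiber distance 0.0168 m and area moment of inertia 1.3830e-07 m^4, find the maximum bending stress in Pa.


sigma = M * c / I
sigma = 26.5 * 0.0168 / 1.3830e-07
M * c = 0.4452
sigma = 3.2191e+06


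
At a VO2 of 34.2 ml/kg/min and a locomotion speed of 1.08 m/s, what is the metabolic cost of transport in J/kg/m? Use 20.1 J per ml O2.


Power per kg = VO2 * 20.1 / 60
Power per kg = 34.2 * 20.1 / 60 = 11.4570 W/kg
Cost = power_per_kg / speed
Cost = 11.4570 / 1.08
Cost = 10.6083


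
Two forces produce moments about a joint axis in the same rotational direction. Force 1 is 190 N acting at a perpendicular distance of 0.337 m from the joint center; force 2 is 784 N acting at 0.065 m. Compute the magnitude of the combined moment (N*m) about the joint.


M = F1 * d1 + F2 * d2
M = 190 * 0.337 + 784 * 0.065
M = 64.0300 + 50.9600
M = 114.9900


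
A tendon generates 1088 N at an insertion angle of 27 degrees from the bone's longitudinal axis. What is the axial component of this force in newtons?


F_eff = F_tendon * cos(theta)
theta = 27 deg = 0.4712 rad
cos(theta) = 0.8910
F_eff = 1088 * 0.8910
F_eff = 969.4151


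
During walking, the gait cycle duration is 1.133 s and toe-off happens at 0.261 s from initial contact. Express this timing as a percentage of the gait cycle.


pct = (event_time / cycle_time) * 100
pct = (0.261 / 1.133) * 100
ratio = 0.2304
pct = 23.0362


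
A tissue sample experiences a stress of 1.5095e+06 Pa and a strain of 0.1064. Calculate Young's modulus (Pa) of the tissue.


E = stress / strain
E = 1.5095e+06 / 0.1064
E = 1.4187e+07


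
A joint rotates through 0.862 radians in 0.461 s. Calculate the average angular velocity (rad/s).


omega = delta_theta / delta_t
omega = 0.862 / 0.461
omega = 1.8698


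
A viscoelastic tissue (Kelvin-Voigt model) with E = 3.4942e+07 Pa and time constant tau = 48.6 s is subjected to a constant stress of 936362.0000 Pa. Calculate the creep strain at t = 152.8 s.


epsilon(t) = (sigma/E) * (1 - exp(-t/tau))
sigma/E = 936362.0000 / 3.4942e+07 = 0.0268
exp(-t/tau) = exp(-152.8 / 48.6) = 0.0431
epsilon = 0.0268 * (1 - 0.0431)
epsilon = 0.0256


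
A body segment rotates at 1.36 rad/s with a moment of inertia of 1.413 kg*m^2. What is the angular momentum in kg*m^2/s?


L = I * omega
L = 1.413 * 1.36
L = 1.9217


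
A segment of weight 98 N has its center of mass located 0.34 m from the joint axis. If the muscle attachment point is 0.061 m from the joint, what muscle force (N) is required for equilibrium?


F_muscle = W * d_load / d_muscle
F_muscle = 98 * 0.34 / 0.061
Numerator = 33.3200
F_muscle = 546.2295


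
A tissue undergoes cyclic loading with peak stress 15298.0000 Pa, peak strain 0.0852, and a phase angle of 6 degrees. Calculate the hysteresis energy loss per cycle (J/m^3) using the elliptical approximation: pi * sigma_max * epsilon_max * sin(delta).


E_loss = pi * sigma_max * epsilon_max * sin(delta)
delta = 6 deg = 0.1047 rad
sin(delta) = 0.1045
E_loss = pi * 15298.0000 * 0.0852 * 0.1045
E_loss = 428.0147


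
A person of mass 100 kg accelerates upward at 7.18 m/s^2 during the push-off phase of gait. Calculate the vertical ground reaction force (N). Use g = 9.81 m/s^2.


GRF = m * (g + a)
GRF = 100 * (9.81 + 7.18)
GRF = 100 * 16.9900
GRF = 1699.0000


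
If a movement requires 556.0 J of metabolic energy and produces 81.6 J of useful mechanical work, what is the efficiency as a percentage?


eta = (W_mech / E_meta) * 100
eta = (81.6 / 556.0) * 100
ratio = 0.1468
eta = 14.6763


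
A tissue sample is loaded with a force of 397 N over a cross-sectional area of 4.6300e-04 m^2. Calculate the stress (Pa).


stress = F / A
stress = 397 / 4.6300e-04
stress = 857451.4039


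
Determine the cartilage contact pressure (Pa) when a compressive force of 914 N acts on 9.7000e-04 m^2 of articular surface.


P = F / A
P = 914 / 9.7000e-04
P = 942268.0412


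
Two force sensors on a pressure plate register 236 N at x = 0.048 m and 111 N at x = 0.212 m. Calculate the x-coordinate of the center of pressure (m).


COP_x = (F1*x1 + F2*x2) / (F1 + F2)
COP_x = (236*0.048 + 111*0.212) / (236 + 111)
Numerator = 34.8600
Denominator = 347
COP_x = 0.1005


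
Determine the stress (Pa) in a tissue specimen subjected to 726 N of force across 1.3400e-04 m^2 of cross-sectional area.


stress = F / A
stress = 726 / 1.3400e-04
stress = 5.4179e+06


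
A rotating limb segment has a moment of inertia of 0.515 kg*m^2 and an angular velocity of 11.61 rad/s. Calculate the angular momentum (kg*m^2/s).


L = I * omega
L = 0.515 * 11.61
L = 5.9791


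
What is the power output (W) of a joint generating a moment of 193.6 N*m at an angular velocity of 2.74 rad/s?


P = M * omega
P = 193.6 * 2.74
P = 530.4640


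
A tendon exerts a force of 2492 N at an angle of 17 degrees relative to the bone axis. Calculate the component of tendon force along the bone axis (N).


F_eff = F_tendon * cos(theta)
theta = 17 deg = 0.2967 rad
cos(theta) = 0.9563
F_eff = 2492 * 0.9563
F_eff = 2383.1115


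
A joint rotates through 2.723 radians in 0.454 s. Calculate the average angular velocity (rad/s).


omega = delta_theta / delta_t
omega = 2.723 / 0.454
omega = 5.9978


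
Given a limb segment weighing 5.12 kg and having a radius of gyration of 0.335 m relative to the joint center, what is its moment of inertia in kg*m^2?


I = m * k^2
I = 5.12 * 0.335^2
k^2 = 0.1122
I = 0.5746


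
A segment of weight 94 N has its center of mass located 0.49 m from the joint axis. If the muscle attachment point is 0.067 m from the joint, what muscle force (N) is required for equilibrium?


F_muscle = W * d_load / d_muscle
F_muscle = 94 * 0.49 / 0.067
Numerator = 46.0600
F_muscle = 687.4627


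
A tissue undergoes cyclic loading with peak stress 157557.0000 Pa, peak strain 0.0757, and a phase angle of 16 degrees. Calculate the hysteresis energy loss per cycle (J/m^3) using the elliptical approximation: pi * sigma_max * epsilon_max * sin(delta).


E_loss = pi * sigma_max * epsilon_max * sin(delta)
delta = 16 deg = 0.2793 rad
sin(delta) = 0.2756
E_loss = pi * 157557.0000 * 0.0757 * 0.2756
E_loss = 10328.1261


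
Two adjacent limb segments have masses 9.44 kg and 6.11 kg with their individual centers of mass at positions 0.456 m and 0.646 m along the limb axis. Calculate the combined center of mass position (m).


COM = (m1*x1 + m2*x2) / (m1 + m2)
COM = (9.44*0.456 + 6.11*0.646) / (9.44 + 6.11)
Numerator = 8.2517
Denominator = 15.5500
COM = 0.5307


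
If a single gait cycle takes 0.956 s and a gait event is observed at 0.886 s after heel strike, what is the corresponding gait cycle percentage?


pct = (event_time / cycle_time) * 100
pct = (0.886 / 0.956) * 100
ratio = 0.9268
pct = 92.6778


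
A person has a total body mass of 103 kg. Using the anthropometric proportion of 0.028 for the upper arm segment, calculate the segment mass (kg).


m_segment = body_mass * fraction
m_segment = 103 * 0.028
m_segment = 2.8840


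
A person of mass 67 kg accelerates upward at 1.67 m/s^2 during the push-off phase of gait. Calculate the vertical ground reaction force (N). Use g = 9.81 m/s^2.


GRF = m * (g + a)
GRF = 67 * (9.81 + 1.67)
GRF = 67 * 11.4800
GRF = 769.1600


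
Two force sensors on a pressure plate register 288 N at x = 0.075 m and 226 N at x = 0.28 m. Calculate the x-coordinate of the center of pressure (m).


COP_x = (F1*x1 + F2*x2) / (F1 + F2)
COP_x = (288*0.075 + 226*0.28) / (288 + 226)
Numerator = 84.8800
Denominator = 514
COP_x = 0.1651


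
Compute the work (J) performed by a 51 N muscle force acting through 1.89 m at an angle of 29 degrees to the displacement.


W = F * d * cos(theta)
theta = 29 deg = 0.5061 rad
cos(theta) = 0.8746
W = 51 * 1.89 * 0.8746
W = 84.3046


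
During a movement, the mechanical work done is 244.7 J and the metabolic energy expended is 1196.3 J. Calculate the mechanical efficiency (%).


eta = (W_mech / E_meta) * 100
eta = (244.7 / 1196.3) * 100
ratio = 0.2045
eta = 20.4547


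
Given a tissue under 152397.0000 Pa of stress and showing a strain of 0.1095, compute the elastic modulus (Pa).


E = stress / strain
E = 152397.0000 / 0.1095
E = 1.3918e+06


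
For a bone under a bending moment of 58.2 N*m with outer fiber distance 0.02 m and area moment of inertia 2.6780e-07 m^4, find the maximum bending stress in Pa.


sigma = M * c / I
sigma = 58.2 * 0.02 / 2.6780e-07
M * c = 1.1640
sigma = 4.3465e+06


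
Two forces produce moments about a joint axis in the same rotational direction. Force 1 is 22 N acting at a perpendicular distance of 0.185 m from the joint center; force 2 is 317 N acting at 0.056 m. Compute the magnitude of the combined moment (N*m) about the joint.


M = F1 * d1 + F2 * d2
M = 22 * 0.185 + 317 * 0.056
M = 4.0700 + 17.7520
M = 21.8220


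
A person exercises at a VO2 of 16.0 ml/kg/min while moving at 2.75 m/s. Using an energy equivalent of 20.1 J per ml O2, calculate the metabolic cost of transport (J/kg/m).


Power per kg = VO2 * 20.1 / 60
Power per kg = 16.0 * 20.1 / 60 = 5.3600 W/kg
Cost = power_per_kg / speed
Cost = 5.3600 / 2.75
Cost = 1.9491


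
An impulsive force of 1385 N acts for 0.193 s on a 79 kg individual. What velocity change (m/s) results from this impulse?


J = F * dt = 1385 * 0.193 = 267.3050 N*s
delta_v = J / m
delta_v = 267.3050 / 79
delta_v = 3.3836


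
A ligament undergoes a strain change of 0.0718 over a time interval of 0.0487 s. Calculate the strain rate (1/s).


strain_rate = delta_strain / delta_t
strain_rate = 0.0718 / 0.0487
strain_rate = 1.4743


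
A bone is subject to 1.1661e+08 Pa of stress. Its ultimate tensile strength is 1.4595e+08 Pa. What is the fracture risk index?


FRI = applied / ultimate
FRI = 1.1661e+08 / 1.4595e+08
FRI = 0.7990


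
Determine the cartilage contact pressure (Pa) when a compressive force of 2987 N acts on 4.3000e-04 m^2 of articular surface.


P = F / A
P = 2987 / 4.3000e-04
P = 6.9465e+06


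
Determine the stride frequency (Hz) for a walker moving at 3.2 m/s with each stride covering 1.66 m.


f = v / stride_length
f = 3.2 / 1.66
f = 1.9277


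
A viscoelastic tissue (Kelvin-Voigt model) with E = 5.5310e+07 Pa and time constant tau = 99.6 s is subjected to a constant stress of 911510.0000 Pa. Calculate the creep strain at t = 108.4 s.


epsilon(t) = (sigma/E) * (1 - exp(-t/tau))
sigma/E = 911510.0000 / 5.5310e+07 = 0.0165
exp(-t/tau) = exp(-108.4 / 99.6) = 0.3368
epsilon = 0.0165 * (1 - 0.3368)
epsilon = 0.0109


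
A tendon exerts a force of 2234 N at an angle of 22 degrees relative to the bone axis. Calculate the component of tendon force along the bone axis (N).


F_eff = F_tendon * cos(theta)
theta = 22 deg = 0.3840 rad
cos(theta) = 0.9272
F_eff = 2234 * 0.9272
F_eff = 2071.3287


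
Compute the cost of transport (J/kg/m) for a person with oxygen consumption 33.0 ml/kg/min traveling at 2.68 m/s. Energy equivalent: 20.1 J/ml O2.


Power per kg = VO2 * 20.1 / 60
Power per kg = 33.0 * 20.1 / 60 = 11.0550 W/kg
Cost = power_per_kg / speed
Cost = 11.0550 / 2.68
Cost = 4.1250


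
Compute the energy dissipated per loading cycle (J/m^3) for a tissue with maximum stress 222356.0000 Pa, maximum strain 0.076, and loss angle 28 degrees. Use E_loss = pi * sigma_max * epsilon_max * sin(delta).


E_loss = pi * sigma_max * epsilon_max * sin(delta)
delta = 28 deg = 0.4887 rad
sin(delta) = 0.4695
E_loss = pi * 222356.0000 * 0.076 * 0.4695
E_loss = 24924.2219


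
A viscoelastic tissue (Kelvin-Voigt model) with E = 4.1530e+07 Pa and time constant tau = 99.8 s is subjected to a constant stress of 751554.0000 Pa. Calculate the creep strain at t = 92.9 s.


epsilon(t) = (sigma/E) * (1 - exp(-t/tau))
sigma/E = 751554.0000 / 4.1530e+07 = 0.0181
exp(-t/tau) = exp(-92.9 / 99.8) = 0.3942
epsilon = 0.0181 * (1 - 0.3942)
epsilon = 0.0110
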